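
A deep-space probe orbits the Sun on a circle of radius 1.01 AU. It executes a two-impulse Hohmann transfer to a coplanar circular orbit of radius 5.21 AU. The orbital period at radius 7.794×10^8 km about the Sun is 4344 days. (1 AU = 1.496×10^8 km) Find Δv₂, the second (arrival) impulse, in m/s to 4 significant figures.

Δv₂ = 5612 m/s

From Kepler's third law T² = 4π²r³/μ at r = 7.794×10^8 km, T = 4344 days = 4344 × 86400 s = 3.753216×10^8 s: μ = 4π²r³/T² = 1.32689×10^11 km³/s².
In km: r₁ = 1.01 × 1.496×10^8 = 1.51096×10^8 km; r₂ = 5.21 × 1.496×10^8 = 7.79416×10^8 km.
The Hohmann ellipse has a_t = (r₁ + r₂)/2 = 4.65256×10^8 km.
Circular speed at r = 7.79416×10^8 km: v_c = √(μ/r) = 13.0476 km/s.
Vis-viva on the transfer ellipse at r = 7.79416×10^8 km gives v_t = √[μ(2/r − 1/a_t)] = 7.43554 km/s.
Δv₂ = |v_t − v_c| = |7.43554 − 13.0476| = 5.612 km/s.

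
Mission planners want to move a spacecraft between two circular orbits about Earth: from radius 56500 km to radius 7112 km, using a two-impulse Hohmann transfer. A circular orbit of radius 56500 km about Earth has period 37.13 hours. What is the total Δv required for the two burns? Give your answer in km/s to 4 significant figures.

Δv = 3.891 km/s

From Kepler's third law T² = 4π²r³/μ at r = 56500 km, T = 37.13 hours = 37.13 × 3600 s = 1.33668×10^5 s: μ = 4π²r³/T² = 3.98520×10^5 km³/s².
The Hohmann ellipse has a_t = (r₁ + r₂)/2 = 31806 km.
At r₁ the circular-orbit speed is v₁ = √(μ/r₁) = 2.656 km/s.
On the transfer ellipse at r₁, vis-viva equation gives v_a = √[μ(2/r₁ − 1/a_t)] = 1.256 km/s.
First burn Δv₁ = |v_a − v₁| = 1.400 km/s.
At r₂, v₂ = √(μ/r₂) = 7.486 km/s.
Transfer-orbit speed at r₂: v_p = √[μ(2/r₂ − 1/a_t)] = 9.977 km/s.
Second burn Δv₂ = |v₂ − v_p| = 2.491 km/s.
Total Δv = Δv₁ + Δv₂ = 3.891 km/s.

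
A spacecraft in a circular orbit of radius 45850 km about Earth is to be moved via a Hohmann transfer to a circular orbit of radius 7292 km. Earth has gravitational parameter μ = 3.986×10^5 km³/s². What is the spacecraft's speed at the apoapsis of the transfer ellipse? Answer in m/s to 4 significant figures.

v = 1545 m/s

The Hohmann ellipse has a_t = (r₁ + r₂)/2 = 26571 km.
At apoapsis, r = 45850 km.
Applying v² = μ(2/r − 1/a_t): v = 1.545 km/s.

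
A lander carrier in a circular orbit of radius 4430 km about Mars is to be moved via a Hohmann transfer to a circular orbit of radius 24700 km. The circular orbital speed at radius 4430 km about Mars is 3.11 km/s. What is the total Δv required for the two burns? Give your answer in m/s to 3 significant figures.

From the circular-orbit relation v² = μ/r at r = 4430 km: μ = v²r = (3.11)² × 4430 = 42847.4 km³/s².
Transfer-ellipse semi-major axis a_t = (r₁ + r₂)/2 = (4430 + 24700)/2 = 14565 km.
At r₁ the circular-orbit speed is v₁ = √(μ/r₁) = 3.110 km/s.
Transfer-orbit speed at r₁ (vis-viva): v_p = √[μ(2/r₁ − 1/a_t)] = 4.050 km/s.
First burn Δv₁ = |v_p − v₁| = 0.9400 km/s.
At r₂, v₂ = √(μ/r₂) = 1.3171 km/s.
Transfer-orbit speed at r₂: v_a = √[μ(2/r₂ − 1/a_t)] = 0.72637 km/s.
Second burn Δv₂ = |v₂ − v_a| = 0.5907 km/s.
Total Δv = Δv₁ + Δv₂ = 1.531 km/s.

Δv = 1530 m/s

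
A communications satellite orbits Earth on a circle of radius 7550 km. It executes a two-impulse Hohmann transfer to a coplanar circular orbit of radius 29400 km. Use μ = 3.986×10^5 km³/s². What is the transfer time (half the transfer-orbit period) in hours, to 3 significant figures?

t = 3.47 hours

Semi-major axis of the transfer orbit: a_t = (7550 + 29400)/2 = 18475 km.
Half the transfer-orbit period gives t = π√(a_t³/μ) = 12500 s.
Converting: 12500 s ÷ 3600 s/hour = 3.47 hours.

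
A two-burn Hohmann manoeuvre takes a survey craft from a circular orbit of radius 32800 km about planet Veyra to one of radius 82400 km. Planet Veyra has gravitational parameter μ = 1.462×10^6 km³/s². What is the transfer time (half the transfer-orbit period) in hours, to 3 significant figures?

Semi-major axis of the transfer orbit: a_t = (32800 + 82400)/2 = 57600 km.
Transfer time t = π√(a_t³/μ) = π√((57600)³ / 1.462×10^6) = 35920 s.
Converting: 35920 s ÷ 3600 s/hour = 9.98 hours.

t = 9.98 hours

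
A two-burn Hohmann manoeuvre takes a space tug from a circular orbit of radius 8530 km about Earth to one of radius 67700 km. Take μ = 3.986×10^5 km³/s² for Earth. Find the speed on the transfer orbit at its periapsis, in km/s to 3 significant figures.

Transfer-ellipse semi-major axis a_t = (r₁ + r₂)/2 = (8530 + 67700)/2 = 38115 km.
At periapsis, r = 8530 km.
From the vis-viva equation, v = √[μ(2/r − 1/a_t)] = 9.110 km/s.

v = 9.11 km/s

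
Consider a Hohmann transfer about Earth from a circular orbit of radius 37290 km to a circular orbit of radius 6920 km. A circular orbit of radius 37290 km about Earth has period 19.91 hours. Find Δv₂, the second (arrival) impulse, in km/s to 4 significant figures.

From Kepler's third law T² = 4π²r³/μ at r = 37290 km, T = 19.91 hours = 19.91 × 3600 s = 71676 s: μ = 4π²r³/T² = 3.98464×10^5 km³/s².
Semi-major axis of the transfer orbit: a_t = (37290 + 6920)/2 = 22105 km.
Circular speed at r = 6920 km: v_c = √(μ/r) = 7.588 km/s.
Vis-viva on the transfer ellipse at r = 6920 km gives v_t = √[μ(2/r − 1/a_t)] = 9.856 km/s.
Δv₂ = |v_t − v_c| = |9.856 − 7.588| = 2.268 km/s.

Δv₂ = 2.268 km/s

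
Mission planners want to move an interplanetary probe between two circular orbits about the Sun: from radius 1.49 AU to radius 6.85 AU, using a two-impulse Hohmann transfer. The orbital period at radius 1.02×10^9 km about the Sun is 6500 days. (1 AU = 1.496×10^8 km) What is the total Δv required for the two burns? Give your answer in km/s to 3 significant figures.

From Kepler's third law T² = 4π²r³/μ at r = 1.02×10^9 km, T = 6500 days = 6500 × 86400 s = 5.616×10^8 s: μ = 4π²r³/T² = 1.32833×10^11 km³/s².
In km: r₁ = 1.49 × 1.496×10^8 = 2.22904×10^8 km; r₂ = 6.85 × 1.496×10^8 = 1.02476×10^9 km.
Transfer-ellipse semi-major axis a_t = (r₁ + r₂)/2 = (2.22904×10^8 + 1.02476×10^9)/2 = 6.23832×10^8 km.
At r₁ the circular-orbit speed is v₁ = √(μ/r₁) = 24.4115 km/s.
Transfer-orbit speed at r₁ (vis-viva): v_p = √[μ(2/r₁ − 1/a_t)] = 31.2875 km/s.
First burn Δv₁ = |v_p − v₁| = 6.876 km/s.
At r₂, v₂ = √(μ/r₂) = 11.3852 km/s.
Transfer-orbit speed at r₂: v_a = √[μ(2/r₂ − 1/a_t)] = 6.80561 km/s.
Second burn Δv₂ = |v₂ − v_a| = 4.580 km/s.
Δv = Δv₁ + Δv₂ = 6.876 + 4.580 = 11.46 km/s.

Δv = 11.5 km/s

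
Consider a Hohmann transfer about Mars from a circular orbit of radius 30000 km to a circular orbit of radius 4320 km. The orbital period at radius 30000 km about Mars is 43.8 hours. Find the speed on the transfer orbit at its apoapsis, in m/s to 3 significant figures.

From Kepler's third law T² = 4π²r³/μ at r = 30000 km, T = 43.8 hours = 43.8 × 3600 s = 1.5768×10^5 s: μ = 4π²r³/T² = 42871.7 km³/s².
Transfer-ellipse semi-major axis a_t = (r₁ + r₂)/2 = (30000 + 4320)/2 = 17160 km.
The apoapsis of the transfer ellipse is at r = 30000 km.
Vis-viva: v = √[μ(2/r − 1/a_t)] = √[42871.7 × (2/30000 − 1/17160)] = 0.5998 km/s.

v = 600 m/s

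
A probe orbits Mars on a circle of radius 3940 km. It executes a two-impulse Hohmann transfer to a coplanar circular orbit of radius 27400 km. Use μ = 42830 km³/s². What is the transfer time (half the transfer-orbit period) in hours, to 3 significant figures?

t = 8.27 hours

Semi-major axis of the transfer orbit: a_t = (3940 + 27400)/2 = 15670 km.
Half the transfer-orbit period gives t = π√(a_t³/μ) = 29780 s.
Converting: 29780 s ÷ 3600 s/hour = 8.27 hours.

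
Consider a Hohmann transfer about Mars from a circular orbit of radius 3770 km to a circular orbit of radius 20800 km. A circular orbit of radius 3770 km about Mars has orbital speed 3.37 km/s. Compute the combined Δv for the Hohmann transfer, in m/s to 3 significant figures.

Δv = 1650 m/s

From the circular-orbit relation v² = μ/r at r = 3770 km: μ = v²r = (3.37)² × 3770 = 42815.5 km³/s².
Transfer-ellipse semi-major axis a_t = (r₁ + r₂)/2 = (3770 + 20800)/2 = 12285 km.
At r₁ the circular-orbit speed is v₁ = √(μ/r₁) = 3.370 km/s.
Transfer-orbit speed at r₁ (v² = μ(2/r − 1/a)): v_p = √[μ(2/r₁ − 1/a_t)] = 4.385 km/s.
First burn Δv₁ = |v_p − v₁| = 1.015 km/s.
At r₂, v₂ = √(μ/r₂) = 1.4347 km/s.
Transfer-orbit speed at r₂: v_a = √[μ(2/r₂ − 1/a_t)] = 0.79479 km/s.
Second burn Δv₂ = |v₂ − v_a| = 0.6399 km/s.
Δv = Δv₁ + Δv₂ = 1.015 + 0.6399 = 1.655 km/s.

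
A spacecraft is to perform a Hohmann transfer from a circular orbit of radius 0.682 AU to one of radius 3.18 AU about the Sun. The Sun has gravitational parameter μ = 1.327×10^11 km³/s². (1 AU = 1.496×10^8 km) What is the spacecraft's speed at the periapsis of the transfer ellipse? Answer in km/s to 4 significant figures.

v = 46.28 km/s

In km: r₁ = 0.682 × 1.496×10^8 = 1.020272×10^8 km; r₂ = 3.18 × 1.496×10^8 = 4.75728×10^8 km.
Semi-major axis of the transfer orbit: a_t = (1.020272×10^8 + 4.75728×10^8)/2 = 2.888776×10^8 km.
The periapsis of the transfer ellipse is at r = 1.020272×10^8 km.
Vis-viva: v = √[μ(2/r − 1/a_t)] = √[1.327×10^11 × (2/1.020272×10^8 − 1/2.888776×10^8)] = 46.28 km/s.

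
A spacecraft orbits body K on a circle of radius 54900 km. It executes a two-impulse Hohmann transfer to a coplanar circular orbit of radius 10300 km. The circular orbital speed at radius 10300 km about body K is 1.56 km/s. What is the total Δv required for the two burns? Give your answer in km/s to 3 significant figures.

From the circular-orbit relation v² = μ/r at r = 10300 km: μ = v²r = (1.56)² × 10300 = 25066.1 km³/s².
Semi-major axis of the transfer orbit: a_t = (54900 + 10300)/2 = 32600 km.
Circular speed at r₁: v₁ = √(μ/r₁) = √(25066.1/54900) = 0.6757 km/s.
Transfer-orbit speed at r₁ (v² = μ(2/r − 1/a)): v_a = √[μ(2/r₁ − 1/a_t)] = 0.3798 km/s.
First burn Δv₁ = |v_a − v₁| = 0.2959 km/s.
At r₂, v₂ = √(μ/r₂) = 1.5600 km/s.
Transfer-orbit speed at r₂: v_p = √[μ(2/r₂ − 1/a_t)] = 2.0244 km/s.
Second burn Δv₂ = |v₂ − v_p| = 0.4644 km/s.
Total Δv = Δv₁ + Δv₂ = 0.7603 km/s.

Δv = 0.760 km/s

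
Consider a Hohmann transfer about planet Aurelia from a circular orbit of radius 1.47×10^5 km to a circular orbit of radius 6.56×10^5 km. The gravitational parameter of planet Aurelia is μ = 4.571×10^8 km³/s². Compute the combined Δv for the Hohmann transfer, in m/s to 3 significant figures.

The Hohmann ellipse has a_t = (r₁ + r₂)/2 = 4.015×10^5 km.
Circular speed at r₁: v₁ = √(μ/r₁) = √(4.571×10^8/1.470×10^5) = 55.763 km/s.
Transfer-orbit speed at r₁ (vis-viva equation): v_p = √[μ(2/r₁ − 1/a_t)] = 71.278 km/s.
First burn Δv₁ = |v_p − v₁| = 15.515 km/s.
Circular speed at r₂: v₂ = √(μ/r₂) = 26.397 km/s.
Transfer-orbit speed at r₂: v_a = √[μ(2/r₂ − 1/a_t)] = 15.972 km/s.
Second burn Δv₂ = |v₂ − v_a| = 10.425 km/s.
Δv = Δv₁ + Δv₂ = 15.515 + 10.425 = 25.94 km/s.

Δv = 25900 m/s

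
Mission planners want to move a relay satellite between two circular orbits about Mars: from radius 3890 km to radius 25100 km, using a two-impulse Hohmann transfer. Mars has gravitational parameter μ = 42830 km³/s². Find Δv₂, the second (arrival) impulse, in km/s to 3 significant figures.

Transfer-ellipse semi-major axis a_t = (r₁ + r₂)/2 = (3890 + 25100)/2 = 14495 km.
On the circular orbit at r = 25100 km, v_c = √(μ/r) = 1.3063 km/s.
Transfer-orbit speed at the same r (vis-viva, a = a_t): v_t = √[μ(2/r − 1/a_t)] = 0.67671 km/s.
Δv₂ = |v_t − v_c| = |0.67671 − 1.3063| = 0.6296 km/s.

Δv₂ = 0.630 km/s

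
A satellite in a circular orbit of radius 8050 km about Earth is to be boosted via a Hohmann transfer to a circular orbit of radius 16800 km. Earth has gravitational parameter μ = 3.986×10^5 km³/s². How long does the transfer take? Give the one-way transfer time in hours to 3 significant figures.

t = 1.91 hours

Transfer-ellipse semi-major axis a_t = (r₁ + r₂)/2 = (8050 + 16800)/2 = 12425 km.
Transfer time t = π√(a_t³/μ) = π√((12425)³ / 3.986×10^5) = 6892 s.
Converting: 6892 s ÷ 3600 s/hour = 1.91 hours.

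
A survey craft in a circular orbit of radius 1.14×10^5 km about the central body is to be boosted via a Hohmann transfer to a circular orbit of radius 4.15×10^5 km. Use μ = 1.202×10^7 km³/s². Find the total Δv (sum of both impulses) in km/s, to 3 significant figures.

Δv = 4.44 km/s

Semi-major axis of the transfer orbit: a_t = (1.140×10^5 + 4.150×10^5)/2 = 2.645×10^5 km.
Circular speed at r₁: v₁ = √(μ/r₁) = √(1.202×10^7/1.140×10^5) = 10.26833 km/s.
Transfer-orbit speed at r₁ (vis-viva equation): v_p = √[μ(2/r₁ − 1/a_t)] = 12.86207 km/s.
First burn Δv₁ = |v_p − v₁| = 2.5937 km/s.
At r₂, v₂ = √(μ/r₂) = 5.3818 km/s.
Transfer-orbit speed at r₂: v_a = √[μ(2/r₂ − 1/a_t)] = 3.5332 km/s.
Second burn Δv₂ = |v₂ − v_a| = 1.8486 km/s.
Δv = Δv₁ + Δv₂ = 2.5937 + 1.8486 = 4.442 km/s.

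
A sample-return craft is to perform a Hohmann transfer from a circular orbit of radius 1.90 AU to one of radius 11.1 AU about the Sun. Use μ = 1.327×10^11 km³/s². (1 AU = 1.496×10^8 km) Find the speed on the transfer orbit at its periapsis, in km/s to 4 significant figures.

In km: r₁ = 1.90 × 1.496×10^8 = 2.8424×10^8 km; r₂ = 11.1 × 1.496×10^8 = 1.66056×10^9 km.
Transfer-ellipse semi-major axis a_t = (r₁ + r₂)/2 = (2.8424×10^8 + 1.66056×10^9)/2 = 9.724×10^8 km.
At periapsis, r = 2.8424×10^8 km.
Applying v² = μ(2/r − 1/a_t): v = 28.24 km/s.

v = 28.24 km/s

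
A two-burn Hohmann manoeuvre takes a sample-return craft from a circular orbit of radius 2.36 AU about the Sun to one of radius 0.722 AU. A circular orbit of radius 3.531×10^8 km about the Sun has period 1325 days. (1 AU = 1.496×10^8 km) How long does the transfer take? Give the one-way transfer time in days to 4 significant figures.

t = 349.5 days

From Kepler's third law T² = 4π²r³/μ at r = 3.531×10^8 km, T = 1325 days = 1325 × 86400 s = 1.1448×10^8 s: μ = 4π²r³/T² = 1.32615×10^11 km³/s².
In km: r₁ = 2.36 × 1.496×10^8 = 3.53056×10^8 km; r₂ = 0.722 × 1.496×10^8 = 1.080112×10^8 km.
Transfer-ellipse semi-major axis a_t = (r₁ + r₂)/2 = (3.53056×10^8 + 1.080112×10^8)/2 = 2.305336×10^8 km.
By Kepler's third law the transfer-orbit period is T = 2π√(a_t³/μ), so t = T/2 = 3.020×10^7 s.
Converting: 3.020×10^7 s ÷ 86400 s/day = 349.5 days.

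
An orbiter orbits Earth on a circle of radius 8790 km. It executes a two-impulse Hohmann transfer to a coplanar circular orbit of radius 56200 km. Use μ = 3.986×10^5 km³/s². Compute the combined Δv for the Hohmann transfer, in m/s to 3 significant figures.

Transfer-ellipse semi-major axis a_t = (r₁ + r₂)/2 = (8790 + 56200)/2 = 32495 km.
Circular speed at r₁: v₁ = √(μ/r₁) = √(3.986×10^5/8790) = 6.734 km/s.
Transfer-orbit speed at r₁ (vis-viva): v_p = √[μ(2/r₁ − 1/a_t)] = 8.856 km/s.
First burn Δv₁ = |v_p − v₁| = 2.122 km/s.
At r₂, v₂ = √(μ/r₂) = 2.663 km/s.
Transfer-orbit speed at r₂: v_a = √[μ(2/r₂ − 1/a_t)] = 1.385 km/s.
Second burn Δv₂ = |v₂ − v_a| = 1.278 km/s.
Total Δv = Δv₁ + Δv₂ = 3.400 km/s.

Δv = 3400 m/s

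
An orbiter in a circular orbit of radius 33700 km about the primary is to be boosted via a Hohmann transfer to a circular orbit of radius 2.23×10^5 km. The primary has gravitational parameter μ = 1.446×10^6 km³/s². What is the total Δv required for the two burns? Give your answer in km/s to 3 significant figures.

Semi-major axis of the transfer orbit: a_t = (33700 + 2.230×10^5)/2 = 1.2835×10^5 km.
Circular speed at r₁: v₁ = √(μ/r₁) = √(1.446×10^6/33700) = 6.5504 km/s.
Transfer-orbit speed at r₁ (v² = μ(2/r − 1/a)): v_p = √[μ(2/r₁ − 1/a_t)] = 8.6342 km/s.
First burn Δv₁ = |v_p − v₁| = 2.0838 km/s.
At r₂, v₂ = √(μ/r₂) = 2.5464 km/s.
Transfer-orbit speed at r₂: v_a = √[μ(2/r₂ − 1/a_t)] = 1.3048 km/s.
Second burn Δv₂ = |v₂ − v_a| = 1.2416 km/s.
Total Δv = Δv₁ + Δv₂ = 3.325 km/s.

Δv = 3.33 km/s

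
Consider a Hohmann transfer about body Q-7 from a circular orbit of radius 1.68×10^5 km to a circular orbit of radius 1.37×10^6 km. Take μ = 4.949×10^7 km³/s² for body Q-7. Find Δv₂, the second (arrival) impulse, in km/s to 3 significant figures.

The Hohmann ellipse has a_t = (r₁ + r₂)/2 = 7.690×10^5 km.
Circular speed at r = 1.370×10^6 km: v_c = √(μ/r) = 6.010 km/s.
Transfer-orbit speed at the same r (vis-viva, a = a_t): v_t = √[μ(2/r − 1/a_t)] = 2.809 km/s.
Δv₂ = |v_t − v_c| = |2.809 − 6.010| = 3.201 km/s.

Δv₂ = 3.20 km/s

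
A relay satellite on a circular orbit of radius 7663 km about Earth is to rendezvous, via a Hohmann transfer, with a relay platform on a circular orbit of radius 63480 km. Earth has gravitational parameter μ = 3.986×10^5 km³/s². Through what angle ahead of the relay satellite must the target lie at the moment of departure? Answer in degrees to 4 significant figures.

φ = 104.5°

Semi-major axis of the transfer orbit: a_t = (7663 + 63480)/2 = 35571.5 km.
The half-period of the transfer ellipse is t = π√(a_t³/μ) = 33384 s.
The target's mean motion on its circular orbit is ω₂ = √(μ/r₂³) = 3.9474×10^-5 rad/s.
Angle swept by the target during transfer: ω₂·t = 1.3178 rad = 75.50°.
Arrival is 180° from departure on the ellipse, so φ = 180° − 75.50° = 104.5°.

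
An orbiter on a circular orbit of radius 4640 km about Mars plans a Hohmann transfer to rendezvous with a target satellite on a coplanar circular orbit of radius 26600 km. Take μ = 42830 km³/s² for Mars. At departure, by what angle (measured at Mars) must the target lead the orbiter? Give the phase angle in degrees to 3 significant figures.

φ = 99.0°

Transfer-ellipse semi-major axis a_t = (r₁ + r₂)/2 = (4640 + 26600)/2 = 15620 km.
The half-period of the transfer ellipse is t = π√(a_t³/μ) = 29634 s.
Target angular speed ω₂ = √(μ/r₂³) = 4.7704×10^-5 rad/s.
Angle swept by the target during transfer: ω₂·t = 1.4137 rad = 81.00°.
Arrival is 180° from departure on the ellipse, so φ = 180° − 81.00° = 99.0°.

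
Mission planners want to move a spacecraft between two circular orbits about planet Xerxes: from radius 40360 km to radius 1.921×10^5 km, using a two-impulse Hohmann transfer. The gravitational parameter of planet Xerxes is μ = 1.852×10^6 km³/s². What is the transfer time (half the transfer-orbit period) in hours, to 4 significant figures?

t = 25.41 hours

Transfer-ellipse semi-major axis a_t = (r₁ + r₂)/2 = (40360 + 1.921×10^5)/2 = 1.1623×10^5 km.
Transfer time t = π√(a_t³/μ) = π√((1.1623×10^5)³ / 1.852×10^6) = 91480 s.
Converting: 91480 s ÷ 3600 s/hour = 25.41 hours.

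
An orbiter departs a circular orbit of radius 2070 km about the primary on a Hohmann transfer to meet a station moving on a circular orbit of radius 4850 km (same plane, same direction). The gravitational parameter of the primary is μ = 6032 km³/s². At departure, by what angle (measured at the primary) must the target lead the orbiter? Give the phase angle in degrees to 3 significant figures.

φ = 71.5°

Semi-major axis of the transfer orbit: a_t = (2070 + 4850)/2 = 3460 km.
The half-period of the transfer ellipse is t = π√(a_t³/μ) = 8233 s.
Target angular speed ω₂ = √(μ/r₂³) = 2.299×10^-4 rad/s.
Angle swept by the target during transfer: ω₂·t = 1.893 rad = 108.5°.
The orbiter traverses 180° on the transfer ellipse, so the target must lead by 180° − 108.5° = 71.5°.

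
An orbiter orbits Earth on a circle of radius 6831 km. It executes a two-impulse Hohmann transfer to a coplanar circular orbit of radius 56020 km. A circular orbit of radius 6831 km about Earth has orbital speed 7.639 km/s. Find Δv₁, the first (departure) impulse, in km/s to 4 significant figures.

Δv₁ = 2.560 km/s

From the circular-orbit relation v² = μ/r at r = 6831 km: μ = v²r = (7.639)² × 6831 = 3.98618×10^5 km³/s².
The Hohmann ellipse has a_t = (r₁ + r₂)/2 = 31425.5 km.
On the circular orbit at r = 6831 km, v_c = √(μ/r) = 7.6390 km/s.
Vis-viva on the transfer ellipse at r = 6831 km gives v_t = √[μ(2/r − 1/a_t)] = 10.199 km/s.
Δv₁ = |v_t − v_c| = |10.199 − 7.6390| = 2.560 km/s.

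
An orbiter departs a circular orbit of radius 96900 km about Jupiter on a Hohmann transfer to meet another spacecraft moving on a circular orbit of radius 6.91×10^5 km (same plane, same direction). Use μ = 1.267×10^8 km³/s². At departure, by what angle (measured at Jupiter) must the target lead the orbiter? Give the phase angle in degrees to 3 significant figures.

Semi-major axis of the transfer orbit: a_t = (96900 + 6.910×10^5)/2 = 3.9395×10^5 km.
Transfer time t = π√(a_t³/μ) = 69011.78 s.
Target angular speed ω₂ = √(μ/r₂³) = 1.959617×10^-5 rad/s.
Angle swept by the target during transfer: ω₂·t = 1.352367 rad = 77.48°.
Arrival is 180° from departure on the ellipse, so φ = 180° − 77.48° = 103°.

φ = 103°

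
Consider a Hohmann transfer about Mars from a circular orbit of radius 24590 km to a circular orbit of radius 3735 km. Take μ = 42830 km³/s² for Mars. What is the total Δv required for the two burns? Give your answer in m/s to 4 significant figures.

Δv = 1718 m/s

Semi-major axis of the transfer orbit: a_t = (24590 + 3735)/2 = 14162.5 km.
At r₁ the circular-orbit speed is v₁ = √(μ/r₁) = 1.31976 km/s.
Transfer-orbit speed at r₁ (v² = μ(2/r − 1/a)): v_a = √[μ(2/r₁ − 1/a_t)] = 0.677751 km/s.
First burn Δv₁ = |v_a − v₁| = 0.6420 km/s.
At r₂, v₂ = √(μ/r₂) = 3.386 km/s.
Transfer-orbit speed at r₂: v_p = √[μ(2/r₂ − 1/a_t)] = 4.462 km/s.
Second burn Δv₂ = |v₂ − v_p| = 1.076 km/s.
Total Δv = Δv₁ + Δv₂ = 1.718 km/s.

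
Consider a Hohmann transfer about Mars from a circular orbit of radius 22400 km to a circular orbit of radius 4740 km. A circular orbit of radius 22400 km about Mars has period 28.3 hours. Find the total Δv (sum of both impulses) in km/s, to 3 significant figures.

Δv = 1.42 km/s

From Kepler's third law T² = 4π²r³/μ at r = 22400 km, T = 28.3 hours = 28.3 × 3600 s = 1.0188×10^5 s: μ = 4π²r³/T² = 42749.0 km³/s².
Semi-major axis of the transfer orbit: a_t = (22400 + 4740)/2 = 13570 km.
At r₁ the circular-orbit speed is v₁ = √(μ/r₁) = 1.3815 km/s.
Transfer-orbit speed at r₁ (vis-viva equation): v_a = √[μ(2/r₁ − 1/a_t)] = 0.81647 km/s.
First burn Δv₁ = |v_a − v₁| = 0.5650 km/s.
Circular speed at r₂: v₂ = √(μ/r₂) = 3.0031 km/s.
Transfer-orbit speed at r₂: v_p = √[μ(2/r₂ − 1/a_t)] = 3.8584 km/s.
Second burn Δv₂ = |v₂ − v_p| = 0.8553 km/s.
Total Δv = Δv₁ + Δv₂ = 1.420 km/s.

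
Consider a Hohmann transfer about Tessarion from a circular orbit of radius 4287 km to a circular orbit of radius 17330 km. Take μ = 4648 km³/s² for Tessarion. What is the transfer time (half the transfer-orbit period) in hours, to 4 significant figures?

Semi-major axis of the transfer orbit: a_t = (4287 + 17330)/2 = 10808.5 km.
Half the transfer-orbit period gives t = π√(a_t³/μ) = 51780 s.
Converting: 51780 s ÷ 3600 s/hour = 14.38 hours.

t = 14.38 hours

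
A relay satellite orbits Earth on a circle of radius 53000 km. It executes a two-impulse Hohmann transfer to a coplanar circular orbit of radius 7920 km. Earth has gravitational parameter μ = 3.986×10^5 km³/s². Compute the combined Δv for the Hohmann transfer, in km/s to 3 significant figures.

Semi-major axis of the transfer orbit: a_t = (53000 + 7920)/2 = 30460 km.
At r₁ the circular-orbit speed is v₁ = √(μ/r₁) = 2.742 km/s.
Transfer-orbit speed at r₁ (v² = μ(2/r − 1/a)): v_a = √[μ(2/r₁ − 1/a_t)] = 1.398 km/s.
First burn Δv₁ = |v_a − v₁| = 1.344 km/s.
At r₂, v₂ = √(μ/r₂) = 7.094 km/s.
Transfer-orbit speed at r₂: v_p = √[μ(2/r₂ − 1/a_t)] = 9.358 km/s.
Second burn Δv₂ = |v₂ − v_p| = 2.264 km/s.
Total Δv = Δv₁ + Δv₂ = 3.608 km/s.

Δv = 3.61 km/s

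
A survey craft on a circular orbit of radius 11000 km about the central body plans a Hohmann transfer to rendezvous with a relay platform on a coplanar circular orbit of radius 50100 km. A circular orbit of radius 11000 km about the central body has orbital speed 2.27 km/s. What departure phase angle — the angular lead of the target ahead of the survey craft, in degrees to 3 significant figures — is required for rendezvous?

From the circular-orbit relation v² = μ/r at r = 11000 km: μ = v²r = (2.27)² × 11000 = 56681.9 km³/s².
Semi-major axis of the transfer orbit: a_t = (11000 + 50100)/2 = 30550 km.
The half-period of the transfer ellipse is t = π√(a_t³/μ) = 70460 s.
The target's mean motion on its circular orbit is ω₂ = √(μ/r₂³) = 2.123×10^-5 rad/s.
Angle swept by the target during transfer: ω₂·t = 1.496 rad = 85.71°.
Arrival is 180° from departure on the ellipse, so φ = 180° − 85.71° = 94.3°.

φ = 94.3°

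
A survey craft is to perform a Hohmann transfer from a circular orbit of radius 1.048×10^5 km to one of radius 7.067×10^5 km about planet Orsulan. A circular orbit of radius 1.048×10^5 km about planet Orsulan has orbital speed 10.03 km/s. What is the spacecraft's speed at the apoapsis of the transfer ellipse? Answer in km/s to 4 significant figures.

From the circular-orbit relation v² = μ/r at r = 1.048×10^5 km: μ = v²r = (10.03)² × 1.048×10^5 = 1.05430×10^7 km³/s².
Transfer-ellipse semi-major axis a_t = (r₁ + r₂)/2 = (1.048×10^5 + 7.067×10^5)/2 = 4.0575×10^5 km.
The apoapsis of the transfer ellipse is at r = 7.067×10^5 km.
Applying v² = μ(2/r − 1/a_t): v = 1.963 km/s.

v = 1.963 km/s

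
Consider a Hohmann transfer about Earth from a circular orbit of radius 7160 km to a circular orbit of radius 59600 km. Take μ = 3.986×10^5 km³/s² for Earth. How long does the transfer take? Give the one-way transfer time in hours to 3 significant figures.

Semi-major axis of the transfer orbit: a_t = (7160 + 59600)/2 = 33380 km.
By Kepler's third law the transfer-orbit period is T = 2π√(a_t³/μ), so t = T/2 = 30350 s.
Converting: 30350 s ÷ 3600 s/hour = 8.43 hours.

t = 8.43 hours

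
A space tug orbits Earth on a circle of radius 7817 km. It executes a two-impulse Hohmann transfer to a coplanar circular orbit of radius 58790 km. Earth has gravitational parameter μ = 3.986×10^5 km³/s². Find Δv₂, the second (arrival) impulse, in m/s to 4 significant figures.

Semi-major axis of the transfer orbit: a_t = (7817 + 58790)/2 = 33303.5 km.
On the circular orbit at r = 58790 km, v_c = √(μ/r) = 2.604 km/s.
Vis-viva on the transfer ellipse at r = 58790 km gives v_t = √[μ(2/r − 1/a_t)] = 1.262 km/s.
Δv₂ = |v_t − v_c| = |1.262 − 2.604| = 1.342 km/s.

Δv₂ = 1342 m/s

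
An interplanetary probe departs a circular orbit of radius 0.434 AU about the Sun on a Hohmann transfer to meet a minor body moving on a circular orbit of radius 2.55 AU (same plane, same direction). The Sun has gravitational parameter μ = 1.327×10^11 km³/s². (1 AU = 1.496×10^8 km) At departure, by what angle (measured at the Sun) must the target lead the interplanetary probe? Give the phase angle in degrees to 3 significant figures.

φ = 99.4°

In km: r₁ = 0.434 × 1.496×10^8 = 6.49264×10^7 km; r₂ = 2.55 × 1.496×10^8 = 3.8148×10^8 km.
Semi-major axis of the transfer orbit: a_t = (6.49264×10^7 + 3.8148×10^8)/2 = 2.232032×10^8 km.
The half-period of the transfer ellipse is t = π√(a_t³/μ) = 2.876×10^7 s.
Target angular speed ω₂ = √(μ/r₂³) = 4.889×10^-8 rad/s.
Angle swept by the target during transfer: ω₂·t = 1.406 rad = 80.56°.
The interplanetary probe traverses 180° on the transfer ellipse, so the target must lead by 180° − 80.56° = 99.4°.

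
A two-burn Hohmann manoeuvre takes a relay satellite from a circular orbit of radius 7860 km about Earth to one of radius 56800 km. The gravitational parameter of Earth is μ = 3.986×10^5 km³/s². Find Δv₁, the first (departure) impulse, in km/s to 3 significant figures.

Δv₁ = 2.32 km/s

The Hohmann ellipse has a_t = (r₁ + r₂)/2 = 32330 km.
On the circular orbit at r = 7860 km, v_c = √(μ/r) = 7.121 km/s.
Transfer-orbit speed at the same r (vis-viva, a = a_t): v_t = √[μ(2/r − 1/a_t)] = 9.439 km/s.
Δv₁ = |v_t − v_c| = |9.439 − 7.121| = 2.318 km/s.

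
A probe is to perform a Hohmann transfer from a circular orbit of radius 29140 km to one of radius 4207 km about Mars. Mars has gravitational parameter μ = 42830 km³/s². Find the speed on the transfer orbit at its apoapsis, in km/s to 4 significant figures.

Transfer-ellipse semi-major axis a_t = (r₁ + r₂)/2 = (29140 + 4207)/2 = 16673.5 km.
The apoapsis of the transfer ellipse is at r = 29140 km.
Applying v² = μ(2/r − 1/a_t): v = 0.6090 km/s.

v = 0.6090 km/s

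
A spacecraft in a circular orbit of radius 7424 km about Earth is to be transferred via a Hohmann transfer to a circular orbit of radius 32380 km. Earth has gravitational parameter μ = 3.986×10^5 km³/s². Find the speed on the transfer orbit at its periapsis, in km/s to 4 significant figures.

The Hohmann ellipse has a_t = (r₁ + r₂)/2 = 19902 km.
At periapsis, r = 7424 km.
Vis-viva: v = √[μ(2/r − 1/a_t)] = √[3.986×10^5 × (2/7424 − 1/19902)] = 9.346 km/s.

v = 9.346 km/s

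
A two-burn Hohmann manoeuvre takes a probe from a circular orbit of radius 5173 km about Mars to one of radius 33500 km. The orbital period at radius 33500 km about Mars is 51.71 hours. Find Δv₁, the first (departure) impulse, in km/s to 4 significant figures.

Δv₁ = 0.9099 km/s

From Kepler's third law T² = 4π²r³/μ at r = 33500 km, T = 51.71 hours = 51.71 × 3600 s = 1.86156×10^5 s: μ = 4π²r³/T² = 42829.2 km³/s².
The Hohmann ellipse has a_t = (r₁ + r₂)/2 = 19336.5 km.
On the circular orbit at r = 5173 km, v_c = √(μ/r) = 2.8774 km/s.
Vis-viva on the transfer ellipse at r = 5173 km gives v_t = √[μ(2/r − 1/a_t)] = 3.7873 km/s.
Δv₁ = |v_t − v_c| = |3.7873 − 2.8774| = 0.9099 km/s.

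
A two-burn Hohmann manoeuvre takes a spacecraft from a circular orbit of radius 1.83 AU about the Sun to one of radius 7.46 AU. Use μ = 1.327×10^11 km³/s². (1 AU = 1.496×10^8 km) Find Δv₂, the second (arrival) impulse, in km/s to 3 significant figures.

Δv₂ = 4.06 km/s

In km: r₁ = 1.83 × 1.496×10^8 = 2.73768×10^8 km; r₂ = 7.46 × 1.496×10^8 = 1.116016×10^9 km.
Transfer-ellipse semi-major axis a_t = (r₁ + r₂)/2 = (2.73768×10^8 + 1.116016×10^9)/2 = 6.94892×10^8 km.
Circular speed at r = 1.116016×10^9 km: v_c = √(μ/r) = 10.904 km/s.
Vis-viva on the transfer ellipse at r = 1.116016×10^9 km gives v_t = √[μ(2/r − 1/a_t)] = 6.8444 km/s.
Δv₂ = |v_t − v_c| = |6.8444 − 10.904| = 4.060 km/s.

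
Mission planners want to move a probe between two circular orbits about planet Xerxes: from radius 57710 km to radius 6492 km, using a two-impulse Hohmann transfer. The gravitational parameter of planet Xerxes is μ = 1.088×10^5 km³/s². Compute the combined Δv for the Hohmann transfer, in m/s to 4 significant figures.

Δv = 2151 m/s

Semi-major axis of the transfer orbit: a_t = (57710 + 6492)/2 = 32101 km.
Circular speed at r₁: v₁ = √(μ/r₁) = √(1.088×10^5/57710) = 1.3731 km/s.
Transfer-orbit speed at r₁ (vis-viva equation): v_a = √[μ(2/r₁ − 1/a_t)] = 0.61747 km/s.
First burn Δv₁ = |v_a − v₁| = 0.7556 km/s.
Circular speed at r₂: v₂ = √(μ/r₂) = 4.094 km/s.
Transfer-orbit speed at r₂: v_p = √[μ(2/r₂ − 1/a_t)] = 5.489 km/s.
Second burn Δv₂ = |v₂ − v_p| = 1.395 km/s.
Δv = Δv₁ + Δv₂ = 0.7556 + 1.395 = 2.151 km/s.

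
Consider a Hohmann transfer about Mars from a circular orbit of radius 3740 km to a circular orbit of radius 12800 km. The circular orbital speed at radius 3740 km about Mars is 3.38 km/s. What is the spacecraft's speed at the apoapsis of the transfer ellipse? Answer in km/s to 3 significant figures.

v = 1.23 km/s

From the circular-orbit relation v² = μ/r at r = 3740 km: μ = v²r = (3.38)² × 3740 = 42727.3 km³/s².
Semi-major axis of the transfer orbit: a_t = (3740 + 12800)/2 = 8270 km.
At apoapsis, r = 12800 km.
Vis-viva: v = √[μ(2/r − 1/a_t)] = √[42727.3 × (2/12800 − 1/8270)] = 1.229 km/s.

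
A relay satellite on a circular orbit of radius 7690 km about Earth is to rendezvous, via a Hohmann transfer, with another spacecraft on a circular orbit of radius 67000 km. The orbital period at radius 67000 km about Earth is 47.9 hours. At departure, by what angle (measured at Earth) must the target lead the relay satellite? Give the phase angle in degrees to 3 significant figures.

From Kepler's third law T² = 4π²r³/μ at r = 67000 km, T = 47.9 hours = 47.9 × 3600 s = 1.7244×10^5 s: μ = 4π²r³/T² = 3.99308×10^5 km³/s².
The Hohmann ellipse has a_t = (r₁ + r₂)/2 = 37345 km.
The half-period of the transfer ellipse is t = π√(a_t³/μ) = 35879 s.
The target's mean motion on its circular orbit is ω₂ = √(μ/r₂³) = 3.6437×10^-5 rad/s.
Angle swept by the target during transfer: ω₂·t = 1.3073 rad = 74.90°.
The relay satellite traverses 180° on the transfer ellipse, so the target must lead by 180° − 74.90° = 105°.

φ = 105°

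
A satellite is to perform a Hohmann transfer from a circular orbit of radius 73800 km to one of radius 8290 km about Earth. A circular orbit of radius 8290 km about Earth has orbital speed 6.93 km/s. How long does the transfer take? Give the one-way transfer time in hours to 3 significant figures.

t = 11.5 hours

From the circular-orbit relation v² = μ/r at r = 8290 km: μ = v²r = (6.93)² × 8290 = 3.98126×10^5 km³/s².
The Hohmann ellipse has a_t = (r₁ + r₂)/2 = 41045 km.
Half the transfer-orbit period gives t = π√(a_t³/μ) = 41400 s.
Converting: 41400 s ÷ 3600 s/hour = 11.5 hours.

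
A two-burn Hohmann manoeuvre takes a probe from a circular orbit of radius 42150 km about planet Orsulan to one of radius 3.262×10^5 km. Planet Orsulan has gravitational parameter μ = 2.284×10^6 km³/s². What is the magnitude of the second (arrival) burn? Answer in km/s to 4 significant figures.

Δv₂ = 1.380 km/s

The Hohmann ellipse has a_t = (r₁ + r₂)/2 = 1.84175×10^5 km.
Circular speed at r = 3.262×10^5 km: v_c = √(μ/r) = 2.646 km/s.
Transfer-orbit speed at the same r (vis-viva, a = a_t): v_t = √[μ(2/r − 1/a_t)] = 1.266 km/s.
Δv₂ = |v_t − v_c| = |1.266 − 2.646| = 1.380 km/s.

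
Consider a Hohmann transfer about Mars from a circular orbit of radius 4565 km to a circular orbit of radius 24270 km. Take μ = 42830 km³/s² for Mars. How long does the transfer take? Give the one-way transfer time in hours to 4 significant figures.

t = 7.300 hours

The Hohmann ellipse has a_t = (r₁ + r₂)/2 = 14417.5 km.
By Kepler's third law the transfer-orbit period is T = 2π√(a_t³/μ), so t = T/2 = 26280 s.
Converting: 26280 s ÷ 3600 s/hour = 7.300 hours.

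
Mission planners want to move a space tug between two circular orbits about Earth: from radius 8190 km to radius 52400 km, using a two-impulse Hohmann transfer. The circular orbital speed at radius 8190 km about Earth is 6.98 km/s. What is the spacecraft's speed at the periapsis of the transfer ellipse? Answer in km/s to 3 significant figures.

v = 9.18 km/s

From the circular-orbit relation v² = μ/r at r = 8190 km: μ = v²r = (6.98)² × 8190 = 3.99020×10^5 km³/s².
Transfer-ellipse semi-major axis a_t = (r₁ + r₂)/2 = (8190 + 52400)/2 = 30295 km.
At periapsis, r = 8190 km.
Applying v² = μ(2/r − 1/a_t): v = 9.180 km/s.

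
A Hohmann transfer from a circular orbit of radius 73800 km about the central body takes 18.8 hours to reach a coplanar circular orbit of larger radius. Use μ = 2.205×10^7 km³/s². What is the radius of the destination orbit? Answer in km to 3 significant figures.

Transfer time t = 18.8 hours = 67680 s, and t = π√(a_t³/μ).
So a_t = (μ t²/π²)^(1/3) = (2.205×10^7 × (67680)² / π²)^(1/3) = 2.1711×10^5 km.
Since a_t = (r₁ + r₂)/2, r₂ = 2a_t − r₁ = 2×2.1711×10^5 − 73800 = 3.6042×10^5 km.

r₂ = 3.60×10^5 km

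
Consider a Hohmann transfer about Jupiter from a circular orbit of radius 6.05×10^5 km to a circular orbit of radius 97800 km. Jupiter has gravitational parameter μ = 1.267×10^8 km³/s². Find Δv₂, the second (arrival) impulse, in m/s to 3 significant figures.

Δv₂ = 11200 m/s

The Hohmann ellipse has a_t = (r₁ + r₂)/2 = 3.514×10^5 km.
On the circular orbit at r = 97800 km, v_c = √(μ/r) = 35.9931 km/s.
Vis-viva on the transfer ellipse at r = 97800 km gives v_t = √[μ(2/r − 1/a_t)] = 47.2276 km/s.
Δv₂ = |v_t − v_c| = |47.2276 − 35.9931| = 11.23 km/s.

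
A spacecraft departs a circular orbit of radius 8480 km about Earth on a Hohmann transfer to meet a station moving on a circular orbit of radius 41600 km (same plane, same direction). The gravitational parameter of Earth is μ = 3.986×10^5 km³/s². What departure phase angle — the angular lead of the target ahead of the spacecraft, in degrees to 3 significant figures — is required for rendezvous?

φ = 95.9°

Transfer-ellipse semi-major axis a_t = (r₁ + r₂)/2 = (8480 + 41600)/2 = 25040 km.
Transfer time t = π√(a_t³/μ) = 19717 s.
Target angular speed ω₂ = √(μ/r₂³) = 7.4410×10^-5 rad/s.
Angle swept by the target during transfer: ω₂·t = 1.4671 rad = 84.06°.
The spacecraft traverses 180° on the transfer ellipse, so the target must lead by 180° − 84.06° = 95.9°.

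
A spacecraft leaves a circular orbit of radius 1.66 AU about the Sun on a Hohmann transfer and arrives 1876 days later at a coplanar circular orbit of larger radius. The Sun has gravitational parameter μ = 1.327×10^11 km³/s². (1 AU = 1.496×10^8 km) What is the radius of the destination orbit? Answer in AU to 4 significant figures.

In km: r₁ = 1.66 × 1.496×10^8 = 2.48336×10^8 km.
Transfer time t = 1876 days = 1.620864×10^8 s, and t = π√(a_t³/μ).
So a_t = (μ t²/π²)^(1/3) = (1.327×10^11 × (1.620864×10^8)² / π²)^(1/3) = 7.0689×10^8 km.
Since a_t = (r₁ + r₂)/2, r₂ = 2a_t − r₁ = 2×7.0689×10^8 − 2.48336×10^8 = 1.165444×10^9 km.
In AU: r₂ = 1.165444×10^9 / 1.496×10^8 = 7.790 AU.

r₂ = 7.790 AU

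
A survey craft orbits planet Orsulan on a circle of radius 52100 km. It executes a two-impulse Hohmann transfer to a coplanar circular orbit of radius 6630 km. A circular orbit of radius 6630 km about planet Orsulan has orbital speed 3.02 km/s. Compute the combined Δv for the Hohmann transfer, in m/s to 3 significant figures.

From the circular-orbit relation v² = μ/r at r = 6630 km: μ = v²r = (3.02)² × 6630 = 60468.3 km³/s².
Transfer-ellipse semi-major axis a_t = (r₁ + r₂)/2 = (52100 + 6630)/2 = 29365 km.
At r₁ the circular-orbit speed is v₁ = √(μ/r₁) = 1.0773 km/s.
Transfer-orbit speed at r₁ (v² = μ(2/r − 1/a)): v_a = √[μ(2/r₁ − 1/a_t)] = 0.51190 km/s.
First burn Δv₁ = |v_a − v₁| = 0.5654 km/s.
At r₂, v₂ = √(μ/r₂) = 3.020 km/s.
Transfer-orbit speed at r₂: v_p = √[μ(2/r₂ − 1/a_t)] = 4.023 km/s.
Second burn Δv₂ = |v₂ − v_p| = 1.003 km/s.
Total Δv = Δv₁ + Δv₂ = 1.568 km/s.

Δv = 1570 m/s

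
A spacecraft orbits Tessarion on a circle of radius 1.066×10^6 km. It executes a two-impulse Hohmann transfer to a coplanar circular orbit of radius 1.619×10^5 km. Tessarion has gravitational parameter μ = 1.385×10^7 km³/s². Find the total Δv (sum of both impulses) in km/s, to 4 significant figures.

Transfer-ellipse semi-major axis a_t = (r₁ + r₂)/2 = (1.066×10^6 + 1.619×10^5)/2 = 6.1395×10^5 km.
At r₁ the circular-orbit speed is v₁ = √(μ/r₁) = 3.605 km/s.
On the transfer ellipse at r₁, vis-viva gives v_a = √[μ(2/r₁ − 1/a_t)] = 1.851 km/s.
First burn Δv₁ = |v_a − v₁| = 1.754 km/s.
At r₂, v₂ = √(μ/r₂) = 9.2491 km/s.
Transfer-orbit speed at r₂: v_p = √[μ(2/r₂ − 1/a_t)] = 12.187 km/s.
Second burn Δv₂ = |v₂ − v_p| = 2.938 km/s.
Δv = Δv₁ + Δv₂ = 1.754 + 2.938 = 4.692 km/s.

Δv = 4.692 km/s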